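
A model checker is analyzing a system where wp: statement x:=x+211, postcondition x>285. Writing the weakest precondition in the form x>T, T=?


Formula: wp(x:=E, P) = P[E/x] (substitute E for x in postcondition)
Step 1: Postcondition: x>285
Step 2: Substitute x+211 for x: x+211>285
Step 3: Solve for x: x > 285-211 = 74

74


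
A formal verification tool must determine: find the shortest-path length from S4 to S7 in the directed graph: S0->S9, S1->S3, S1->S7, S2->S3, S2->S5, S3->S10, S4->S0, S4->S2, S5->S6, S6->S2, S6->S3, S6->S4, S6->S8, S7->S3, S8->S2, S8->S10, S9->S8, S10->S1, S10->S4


BFS layer-by-layer from S4:
  dist 0: {S4}
  dist 1: {S0, S2}
  dist 2: {S3, S5, S9}
  dist 3: {S6, S8, S10}
  dist 4: {S1}
  dist 5: {S7}
  -> S7 reached at distance 5
Shortest path length = 5

5


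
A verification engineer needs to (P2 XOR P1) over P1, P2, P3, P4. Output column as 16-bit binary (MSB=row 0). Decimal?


Formula: (P2 XOR P1) over P1, P2, P3, P4 (16 rows)
Evaluate each row (bits = P1,P2,P3,P4, MSB first):
  row 0 [0000]: (0 XOR 0) -> 0
  row 1 [0001]: (0 XOR 0) -> 0
  row 2 [0010]: (0 XOR 0) -> 0
  row 3 [0011]: (0 XOR 0) -> 0
  row 4 [0100]: (1 XOR 0) -> 1
  row 5 [0101]: (1 XOR 0) -> 1
  row 6 [0110]: (1 XOR 0) -> 1
  row 7 [0111]: (1 XOR 0) -> 1
  row 8 [1000]: (0 XOR 1) -> 1
  row 9 [1001]: (0 XOR 1) -> 1
  row 10 [1010]: (0 XOR 1) -> 1
  row 11 [1011]: (0 XOR 1) -> 1
  row 12 [1100]: (1 XOR 1) -> 0
  row 13 [1101]: (1 XOR 1) -> 0
  row 14 [1110]: (1 XOR 1) -> 0
  row 15 [1111]: (1 XOR 1) -> 0
Full result column, 4 rows per line (P1,P2 fixed per line; P3,P4 runs 00..11 left to right):
  rows 0-3 [P1,P2=00]: 0000  = hex 0
  rows 4-7 [P1,P2=01]: 1111  = hex F
  rows 8-11 [P1,P2=10]: 1111  = hex F
  rows 12-15 [P1,P2=11]: 0000  = hex 0
Output column (row 0 .. row 15) = 0000111111110000
Output column grouped in 4s = 0000 1111 1111 0000 = 0x0FF0
Convert to decimal digit by digit (value = value*16 + digit):
  0 -> 0
  0*16 + 15 (F) = 15
  15*16 + 15 (F) = 255
  255*16 + 0 = 4080
Decimal = 4080

4080


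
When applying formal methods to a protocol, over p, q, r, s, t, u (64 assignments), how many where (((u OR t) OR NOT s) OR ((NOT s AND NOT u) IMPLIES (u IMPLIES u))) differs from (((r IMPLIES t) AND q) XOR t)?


F1 = (((u OR t) OR NOT s) OR ((NOT s AND NOT u) IMPLIES (u IMPLIES u)))
F2 = (((r IMPLIES t) AND q) XOR t)
Evaluate both on each of 64 rows (bits = p,q,r,s,t,u):
  row 0 [000000]: F1=1 F2=0 (differ) -> 1
  row 1 [000001]: F1=1 F2=0 (differ) -> 1
  row 2 [000010]: F1=1 F2=1 -> 0
  row 3 [000011]: F1=1 F2=1 -> 0
  row 4 [000100]: F1=1 F2=0 (differ) -> 1
  (every remaining row is evaluated the same way; all 64 results are listed next)
Full result column, 8 rows per line (p,q,r fixed per line; s,t,u runs 000..111 left to right):
  rows 0-7 [p,q,r=000]: 11001100  (ones: 4)
  rows 8-15 [p,q,r=001]: 11001100  (ones: 4)
  rows 16-23 [p,q,r=010]: 00110011  (ones: 4)
  rows 24-31 [p,q,r=011]: 11111111  (ones: 8)
  rows 32-39 [p,q,r=100]: 11001100  (ones: 4)
  rows 40-47 [p,q,r=101]: 11001100  (ones: 4)
  rows 48-55 [p,q,r=110]: 00110011  (ones: 4)
  rows 56-63 [p,q,r=111]: 11111111  (ones: 8)
Disagreements = 4+4+4+8+4+4+4+8 = 40

40


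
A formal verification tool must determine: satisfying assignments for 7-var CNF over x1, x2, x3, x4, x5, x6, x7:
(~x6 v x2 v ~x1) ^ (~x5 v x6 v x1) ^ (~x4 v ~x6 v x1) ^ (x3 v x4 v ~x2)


CNF with 4 clauses over 7 vars (128 assignments).
An assignment satisfies CNF iff every clause has >=1 true literal.
Check each row (bits = x1,x2,x3,x4,x5,x6,x7; clause T/F shown):
  row 0 [0000000]: clauses=TTTT -> 1
  row 1 [0000001]: clauses=TTTT -> 1
  row 2 [0000010]: clauses=TTTT -> 1
  row 3 [0000011]: clauses=TTTT -> 1
  row 4 [0000100]: clauses=TFTT -> 0
  (every remaining row is evaluated the same way; all 128 results are listed next)
Full result column, 8 rows per line (x1,x2,x3,x4 fixed per line; x5,x6,x7 runs 000..111 left to right):
  rows 0-7 [x1,x2,x3,x4=0000]: 11110011  (ones: 6)
  rows 8-15 [x1,x2,x3,x4=0001]: 11000000  (ones: 2)
  rows 16-23 [x1,x2,x3,x4=0010]: 11110011  (ones: 6)
  rows 24-31 [x1,x2,x3,x4=0011]: 11000000  (ones: 2)
  rows 32-39 [x1,x2,x3,x4=0100]: 00000000  (ones: 0)
  rows 40-47 [x1,x2,x3,x4=0101]: 11000000  (ones: 2)
  rows 48-55 [x1,x2,x3,x4=0110]: 11110011  (ones: 6)
  rows 56-63 [x1,x2,x3,x4=0111]: 11000000  (ones: 2)
  rows 64-71 [x1,x2,x3,x4=1000]: 11001100  (ones: 4)
  rows 72-79 [x1,x2,x3,x4=1001]: 11001100  (ones: 4)
  rows 80-87 [x1,x2,x3,x4=1010]: 11001100  (ones: 4)
  rows 88-95 [x1,x2,x3,x4=1011]: 11001100  (ones: 4)
  rows 96-103 [x1,x2,x3,x4=1100]: 00000000  (ones: 0)
  rows 104-111 [x1,x2,x3,x4=1101]: 11111111  (ones: 8)
  rows 112-119 [x1,x2,x3,x4=1110]: 11111111  (ones: 8)
  rows 120-127 [x1,x2,x3,x4=1111]: 11111111  (ones: 8)
Satisfying assignments = 6+2+6+2+0+2+6+2+4+4+4+4+0+8+8+8 = 66

66


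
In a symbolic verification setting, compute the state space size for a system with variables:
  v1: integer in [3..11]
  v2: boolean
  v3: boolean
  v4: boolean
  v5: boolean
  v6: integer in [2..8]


State space = product of domain sizes of all variables.
Domain sizes:
  v1 (integer in [3..11]): 9
  v2 (boolean): 2
  v3 (boolean): 2
  v4 (boolean): 2
  v5 (boolean): 2
  v6 (integer in [2..8]): 7
Product = 9 * 2 * 2 * 2 * 2 * 7 = 1008

1008


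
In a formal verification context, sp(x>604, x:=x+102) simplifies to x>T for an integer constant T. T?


Formula: sp(P, x:=E) = exists old_x. (x = E[old_x/x]) AND P[old_x/x] (old_x is the value of x before the assignment; eliminate old_x by solving x = E[old_x/x] for old_x)
Step 1: Precondition P: x>604, i.e. old_x > 604
Step 2: Assignment gives x = old_x + 102, so old_x = x - 102
Step 3: Substitute into P: x - 102 > 604
Step 4: Simplify: x > 604+102 = 706

706


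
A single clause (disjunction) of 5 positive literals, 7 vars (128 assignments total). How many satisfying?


Step 1: Total=2^7=128
Step 2: Unsat when all 5 false: 2^2=4
Step 3: Sat=128-4=124

124


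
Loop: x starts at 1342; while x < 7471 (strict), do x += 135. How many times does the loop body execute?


Step 1: x goes from 1342 toward 7471 by 135; the body runs while x<7471, so iterations = ceil((bound-start)/step)
Step 2: Distance=6129
Step 3: ceil(6129/135)=46

46


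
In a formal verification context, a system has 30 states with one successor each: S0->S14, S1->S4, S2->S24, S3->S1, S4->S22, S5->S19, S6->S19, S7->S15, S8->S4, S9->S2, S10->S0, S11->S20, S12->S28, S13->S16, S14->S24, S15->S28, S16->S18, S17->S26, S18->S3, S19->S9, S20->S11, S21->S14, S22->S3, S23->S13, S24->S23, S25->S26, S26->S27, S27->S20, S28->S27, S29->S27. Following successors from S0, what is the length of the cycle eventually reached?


Trace from S0 until a state repeats:
  S0 -> S14 -> S24 -> S23 -> S13 -> S16 -> S18 -> S3 -> S1 -> S4 -> S22 -> S3
S3 first seen at step 7, revisited at step 11.
Cycle length = 11 - 7 = 4

4


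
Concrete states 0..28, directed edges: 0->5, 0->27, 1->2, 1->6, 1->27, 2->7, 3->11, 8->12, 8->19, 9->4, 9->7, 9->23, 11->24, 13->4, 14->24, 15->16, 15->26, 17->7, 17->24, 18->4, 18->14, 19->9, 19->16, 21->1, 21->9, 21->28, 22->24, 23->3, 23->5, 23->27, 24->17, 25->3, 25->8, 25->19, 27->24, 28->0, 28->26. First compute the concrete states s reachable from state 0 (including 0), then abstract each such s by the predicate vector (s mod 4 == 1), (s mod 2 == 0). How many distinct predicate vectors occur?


BFS from 0:
Concrete reachable: {0, 5, 7, 17, 24, 27}
Abstract via predicates (s mod 4 == 1), (s mod 2 == 0):
  (0,0) <- {7, 27}
  (0,1) <- {0, 24}
  (1,0) <- {5, 17}
Distinct abstract states = 3

3


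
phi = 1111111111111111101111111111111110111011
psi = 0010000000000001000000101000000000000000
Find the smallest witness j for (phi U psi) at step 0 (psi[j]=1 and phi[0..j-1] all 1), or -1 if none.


(phi U psi) at 0: need smallest j with psi[j]=1 and phi[i]=1 for all i in [0,j).
Scan from step 0:
  step 0: phi=1, psi=0 -> continue
  step 1: phi=1, psi=0 -> continue
  step 2: psi=1 and phi held for [0,2) -> witness found
Witness step = 2

2


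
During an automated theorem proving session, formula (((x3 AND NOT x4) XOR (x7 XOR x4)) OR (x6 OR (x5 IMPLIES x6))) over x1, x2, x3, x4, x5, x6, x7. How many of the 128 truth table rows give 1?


Formula: (((x3 AND NOT x4) XOR (x7 XOR x4)) OR (x6 OR (x5 IMPLIES x6))) over 7 vars (128 rows)
Evaluate each row (x1, x2, x3, x4, x5, x6, x7 as bits, MSB first):
  row 0 [0000000]: (((0 AND NOT 0) XOR (0 XOR 0)) OR (0 OR (0 IMPLIES 0))) -> 1
  row 1 [0000001]: (((0 AND NOT 0) XOR (1 XOR 0)) OR (0 OR (0 IMPLIES 0))) -> 1
  row 2 [0000010]: (((0 AND NOT 0) XOR (0 XOR 0)) OR (1 OR (0 IMPLIES 1))) -> 1
  row 3 [0000011]: (((0 AND NOT 0) XOR (1 XOR 0)) OR (1 OR (0 IMPLIES 1))) -> 1
  row 4 [0000100]: (((0 AND NOT 0) XOR (0 XOR 0)) OR (0 OR (1 IMPLIES 0))) -> 0
  (every remaining row is evaluated the same way; all 128 results are listed next)
Full result column, 8 rows per line (x1,x2,x3,x4 fixed per line; x5,x6,x7 runs 000..111 left to right):
  rows 0-7 [x1,x2,x3,x4=0000]: 11110111  (ones: 7)
  rows 8-15 [x1,x2,x3,x4=0001]: 11111011  (ones: 7)
  rows 16-23 [x1,x2,x3,x4=0010]: 11111011  (ones: 7)
  rows 24-31 [x1,x2,x3,x4=0011]: 11111011  (ones: 7)
  rows 32-39 [x1,x2,x3,x4=0100]: 11110111  (ones: 7)
  rows 40-47 [x1,x2,x3,x4=0101]: 11111011  (ones: 7)
  rows 48-55 [x1,x2,x3,x4=0110]: 11111011  (ones: 7)
  rows 56-63 [x1,x2,x3,x4=0111]: 11111011  (ones: 7)
  rows 64-71 [x1,x2,x3,x4=1000]: 11110111  (ones: 7)
  rows 72-79 [x1,x2,x3,x4=1001]: 11111011  (ones: 7)
  rows 80-87 [x1,x2,x3,x4=1010]: 11111011  (ones: 7)
  rows 88-95 [x1,x2,x3,x4=1011]: 11111011  (ones: 7)
  rows 96-103 [x1,x2,x3,x4=1100]: 11110111  (ones: 7)
  rows 104-111 [x1,x2,x3,x4=1101]: 11111011  (ones: 7)
  rows 112-119 [x1,x2,x3,x4=1110]: 11111011  (ones: 7)
  rows 120-127 [x1,x2,x3,x4=1111]: 11111011  (ones: 7)
Count of 1-rows = 7+7+7+7+7+7+7+7+7+7+7+7+7+7+7+7 = 112

112


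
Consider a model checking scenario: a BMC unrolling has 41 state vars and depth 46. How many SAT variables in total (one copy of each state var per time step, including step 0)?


BMC unrolls to depth k, creating one copy of each state var for steps 0..k.
Step count = 46 + 1 = 47 (steps 0 through 46)
Vars per step = 41
Total = 41 * 47 = 1927

1927


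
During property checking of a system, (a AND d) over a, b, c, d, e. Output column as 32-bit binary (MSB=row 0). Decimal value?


Formula: (a AND d) over a, b, c, d, e (32 rows)
Evaluate each row (bits = a,b,c,d,e, MSB first):
  row 0 [00000]: (0 AND 0) -> 0
  row 1 [00001]: (0 AND 0) -> 0
  row 2 [00010]: (0 AND 1) -> 0
  row 3 [00011]: (0 AND 1) -> 0
  row 4 [00100]: (0 AND 0) -> 0
  row 5 [00101]: (0 AND 0) -> 0
  row 6 [00110]: (0 AND 1) -> 0
  row 7 [00111]: (0 AND 1) -> 0
  row 8 [01000]: (0 AND 0) -> 0
  row 9 [01001]: (0 AND 0) -> 0
  row 10 [01010]: (0 AND 1) -> 0
  row 11 [01011]: (0 AND 1) -> 0
  row 12 [01100]: (0 AND 0) -> 0
  row 13 [01101]: (0 AND 0) -> 0
  row 14 [01110]: (0 AND 1) -> 0
  row 15 [01111]: (0 AND 1) -> 0
  row 16 [10000]: (1 AND 0) -> 0
  row 17 [10001]: (1 AND 0) -> 0
  row 18 [10010]: (1 AND 1) -> 1
  row 19 [10011]: (1 AND 1) -> 1
  row 20 [10100]: (1 AND 0) -> 0
  row 21 [10101]: (1 AND 0) -> 0
  row 22 [10110]: (1 AND 1) -> 1
  row 23 [10111]: (1 AND 1) -> 1
  row 24 [11000]: (1 AND 0) -> 0
  row 25 [11001]: (1 AND 0) -> 0
  row 26 [11010]: (1 AND 1) -> 1
  row 27 [11011]: (1 AND 1) -> 1
  row 28 [11100]: (1 AND 0) -> 0
  row 29 [11101]: (1 AND 0) -> 0
  row 30 [11110]: (1 AND 1) -> 1
  row 31 [11111]: (1 AND 1) -> 1
Full result column, 4 rows per line (a,b,c fixed per line; d,e runs 00..11 left to right):
  rows 0-3 [a,b,c=000]: 0000  = hex 0
  rows 4-7 [a,b,c=001]: 0000  = hex 0
  rows 8-11 [a,b,c=010]: 0000  = hex 0
  rows 12-15 [a,b,c=011]: 0000  = hex 0
  rows 16-19 [a,b,c=100]: 0011  = hex 3
  rows 20-23 [a,b,c=101]: 0011  = hex 3
  rows 24-27 [a,b,c=110]: 0011  = hex 3
  rows 28-31 [a,b,c=111]: 0011  = hex 3
Output column (row 0 .. row 31) = 00000000000000000011001100110011
Output column grouped in 4s = 0000 0000 0000 0000 0011 0011 0011 0011 = 0x00003333
Convert to decimal digit by digit (value = value*16 + digit):
  0 -> 0
  0*16 + 0 = 0
  0*16 + 0 = 0
  0*16 + 0 = 0
  0*16 + 3 = 3
  3*16 + 3 = 51
  51*16 + 3 = 819
  819*16 + 3 = 13107
Decimal = 13107

13107


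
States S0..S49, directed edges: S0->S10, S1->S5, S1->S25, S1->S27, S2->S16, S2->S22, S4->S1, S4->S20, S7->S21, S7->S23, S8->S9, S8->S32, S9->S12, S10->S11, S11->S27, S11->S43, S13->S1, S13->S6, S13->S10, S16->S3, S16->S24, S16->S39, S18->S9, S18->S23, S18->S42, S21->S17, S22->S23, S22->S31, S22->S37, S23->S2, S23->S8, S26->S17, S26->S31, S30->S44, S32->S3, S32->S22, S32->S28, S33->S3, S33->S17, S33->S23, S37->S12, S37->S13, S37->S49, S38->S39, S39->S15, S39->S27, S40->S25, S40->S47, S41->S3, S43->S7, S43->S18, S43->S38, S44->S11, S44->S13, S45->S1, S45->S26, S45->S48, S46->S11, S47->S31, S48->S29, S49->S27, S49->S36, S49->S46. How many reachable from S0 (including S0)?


BFS from S0:
  layer 0: {S0}
  layer 1: {S10}
  layer 2: {S11}
  layer 3: {S27, S43}
  layer 4: {S7, S18, S38}
  layer 5: {S9, S21, S23, S39, S42}
  layer 6: {S2, S8, S12, S15, S17}
  layer 7: {S16, S22, S32}
  layer 8: {S3, S24, S28, S31, S37}
  layer 9: {S13, S49}
  layer 10: {S1, S6, S36, S46}
  layer 11: {S5, S25}
Reachable set: {S0, S1, S2, S3, S5, S6, S7, S8, S9, S10, S11, S12, S13, S15, S16, S17, S18, S21, S22, S23, S24, S25, S27, S28, S31, S32, S36, S37, S38, S39, S42, S43, S46, S49}
Count = 34

34


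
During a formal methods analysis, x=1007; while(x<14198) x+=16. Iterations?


Step 1: x goes from 1007 toward 14198 by 16; the body runs while x<14198, so iterations = ceil((bound-start)/step)
Step 2: Distance=13191
Step 3: ceil(13191/16)=825

825


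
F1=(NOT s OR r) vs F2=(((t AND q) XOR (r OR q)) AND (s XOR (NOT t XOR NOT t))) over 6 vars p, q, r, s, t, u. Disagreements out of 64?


F1 = (NOT s OR r)
F2 = (((t AND q) XOR (r OR q)) AND (s XOR (NOT t XOR NOT t)))
Evaluate both on each of 64 rows (bits = p,q,r,s,t,u):
  row 0 [000000]: F1=1 F2=0 (differ) -> 1
  row 1 [000001]: F1=1 F2=0 (differ) -> 1
  row 2 [000010]: F1=1 F2=0 (differ) -> 1
  row 3 [000011]: F1=1 F2=0 (differ) -> 1
  row 4 [000100]: F1=0 F2=0 -> 0
  (every remaining row is evaluated the same way; all 64 results are listed next)
Full result column, 8 rows per line (p,q,r fixed per line; s,t,u runs 000..111 left to right):
  rows 0-7 [p,q,r=000]: 11110000  (ones: 4)
  rows 8-15 [p,q,r=001]: 11110000  (ones: 4)
  rows 16-23 [p,q,r=010]: 11111100  (ones: 6)
  rows 24-31 [p,q,r=011]: 11110011  (ones: 6)
  rows 32-39 [p,q,r=100]: 11110000  (ones: 4)
  rows 40-47 [p,q,r=101]: 11110000  (ones: 4)
  rows 48-55 [p,q,r=110]: 11111100  (ones: 6)
  rows 56-63 [p,q,r=111]: 11110011  (ones: 6)
Disagreements = 4+4+6+6+4+4+6+6 = 40

40


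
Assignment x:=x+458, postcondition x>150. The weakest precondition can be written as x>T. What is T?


Formula: wp(x:=E, P) = P[E/x] (substitute E for x in postcondition)
Step 1: Postcondition: x>150
Step 2: Substitute x+458 for x: x+458>150
Step 3: Solve for x: x > 150-458 = -308

-308


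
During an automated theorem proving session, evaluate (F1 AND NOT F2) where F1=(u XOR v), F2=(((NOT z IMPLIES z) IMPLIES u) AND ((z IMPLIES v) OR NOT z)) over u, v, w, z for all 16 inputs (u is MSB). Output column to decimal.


F1 = (u XOR v)
F2 = (((NOT z IMPLIES z) IMPLIES u) AND ((z IMPLIES v) OR NOT z))
Counterexample to F1=>F2 is where F1=1 and F2=0.
Evaluate each row (bits = u,v,w,z, MSB first):
  row 0 [0000]: F1=0 F2=1 -> F1&~F2 -> 0
  row 1 [0001]: F1=0 F2=0 -> F1&~F2 -> 0
  row 2 [0010]: F1=0 F2=1 -> F1&~F2 -> 0
  row 3 [0011]: F1=0 F2=0 -> F1&~F2 -> 0
  row 4 [0100]: F1=1 F2=1 -> F1&~F2 -> 0
  row 5 [0101]: F1=1 F2=0 -> F1&~F2 -> 1
  row 6 [0110]: F1=1 F2=1 -> F1&~F2 -> 0
  row 7 [0111]: F1=1 F2=0 -> F1&~F2 -> 1
  row 8 [1000]: F1=1 F2=1 -> F1&~F2 -> 0
  row 9 [1001]: F1=1 F2=0 -> F1&~F2 -> 1
  row 10 [1010]: F1=1 F2=1 -> F1&~F2 -> 0
  row 11 [1011]: F1=1 F2=0 -> F1&~F2 -> 1
  row 12 [1100]: F1=0 F2=1 -> F1&~F2 -> 0
  row 13 [1101]: F1=0 F2=1 -> F1&~F2 -> 0
  row 14 [1110]: F1=0 F2=1 -> F1&~F2 -> 0
  row 15 [1111]: F1=0 F2=1 -> F1&~F2 -> 0
Full result column, 4 rows per line (u,v fixed per line; w,z runs 00..11 left to right):
  rows 0-3 [u,v=00]: 0000  = hex 0
  rows 4-7 [u,v=01]: 0101  = hex 5
  rows 8-11 [u,v=10]: 0101  = hex 5
  rows 12-15 [u,v=11]: 0000  = hex 0
Counterexample vector (row 0 .. row 15) = 0000010101010000
Output column grouped in 4s = 0000 0101 0101 0000 = 0x0550
Convert to decimal digit by digit (value = value*16 + digit):
  0 -> 0
  0*16 + 5 = 5
  5*16 + 5 = 85
  85*16 + 0 = 1360
Decimal = 1360

1360


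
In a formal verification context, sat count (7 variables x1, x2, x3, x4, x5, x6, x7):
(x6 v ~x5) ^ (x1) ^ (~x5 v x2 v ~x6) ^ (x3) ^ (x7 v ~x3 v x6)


CNF with 5 clauses over 7 vars (128 assignments).
An assignment satisfies CNF iff every clause has >=1 true literal.
Check each row (bits = x1,x2,x3,x4,x5,x6,x7; clause T/F shown):
  row 0 [0000000]: clauses=TFTFT -> 0
  row 1 [0000001]: clauses=TFTFT -> 0
  row 2 [0000010]: clauses=TFTFT -> 0
  row 3 [0000011]: clauses=TFTFT -> 0
  row 4 [0000100]: clauses=FFTFT -> 0
  (every remaining row is evaluated the same way; all 128 results are listed next)
Full result column, 8 rows per line (x1,x2,x3,x4 fixed per line; x5,x6,x7 runs 000..111 left to right):
  rows 0-7 [x1,x2,x3,x4=0000]: 00000000  (ones: 0)
  rows 8-15 [x1,x2,x3,x4=0001]: 00000000  (ones: 0)
  rows 16-23 [x1,x2,x3,x4=0010]: 00000000  (ones: 0)
  rows 24-31 [x1,x2,x3,x4=0011]: 00000000  (ones: 0)
  rows 32-39 [x1,x2,x3,x4=0100]: 00000000  (ones: 0)
  rows 40-47 [x1,x2,x3,x4=0101]: 00000000  (ones: 0)
  rows 48-55 [x1,x2,x3,x4=0110]: 00000000  (ones: 0)
  rows 56-63 [x1,x2,x3,x4=0111]: 00000000  (ones: 0)
  rows 64-71 [x1,x2,x3,x4=1000]: 00000000  (ones: 0)
  rows 72-79 [x1,x2,x3,x4=1001]: 00000000  (ones: 0)
  rows 80-87 [x1,x2,x3,x4=1010]: 01110000  (ones: 3)
  rows 88-95 [x1,x2,x3,x4=1011]: 01110000  (ones: 3)
  rows 96-103 [x1,x2,x3,x4=1100]: 00000000  (ones: 0)
  rows 104-111 [x1,x2,x3,x4=1101]: 00000000  (ones: 0)
  rows 112-119 [x1,x2,x3,x4=1110]: 01110011  (ones: 5)
  rows 120-127 [x1,x2,x3,x4=1111]: 01110011  (ones: 5)
Satisfying assignments = 0+0+0+0+0+0+0+0+0+0+3+3+0+0+5+5 = 16

16


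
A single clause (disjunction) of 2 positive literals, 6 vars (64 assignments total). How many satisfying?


Step 1: Total=2^6=64
Step 2: Unsat when all 2 false: 2^4=16
Step 3: Sat=64-16=48

48


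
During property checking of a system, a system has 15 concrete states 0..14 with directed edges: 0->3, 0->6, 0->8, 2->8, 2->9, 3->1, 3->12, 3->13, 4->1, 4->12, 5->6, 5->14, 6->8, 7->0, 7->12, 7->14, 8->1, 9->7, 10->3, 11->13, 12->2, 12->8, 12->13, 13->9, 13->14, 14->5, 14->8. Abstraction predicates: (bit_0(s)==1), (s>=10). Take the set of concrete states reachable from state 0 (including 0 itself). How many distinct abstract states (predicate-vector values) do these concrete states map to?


BFS from 0:
Concrete reachable: {0, 1, 2, 3, 5, 6, 7, 8, 9, 12, 13, 14}
Abstract via predicates (bit_0(s)==1), (s>=10):
  (0,0) <- {0, 2, 6, 8}
  (0,1) <- {12, 14}
  (1,0) <- {1, 3, 5, 7, 9}
  (1,1) <- {13}
Distinct abstract states = 4

4


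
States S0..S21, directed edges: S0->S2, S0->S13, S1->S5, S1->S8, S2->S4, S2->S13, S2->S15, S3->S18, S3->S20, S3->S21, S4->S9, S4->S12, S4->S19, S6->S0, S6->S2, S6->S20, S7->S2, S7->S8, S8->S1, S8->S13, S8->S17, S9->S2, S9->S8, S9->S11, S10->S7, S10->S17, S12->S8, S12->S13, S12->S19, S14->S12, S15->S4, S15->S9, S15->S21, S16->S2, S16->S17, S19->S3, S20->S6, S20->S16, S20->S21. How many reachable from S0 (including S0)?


BFS from S0:
  layer 0: {S0}
  layer 1: {S2, S13}
  layer 2: {S4, S15}
  layer 3: {S9, S12, S19, S21}
  layer 4: {S3, S8, S11}
  layer 5: {S1, S17, S18, S20}
  layer 6: {S5, S6, S16}
Reachable set: {S0, S1, S2, S3, S4, S5, S6, S8, S9, S11, S12, S13, S15, S16, S17, S18, S19, S20, S21}
Count = 19

19


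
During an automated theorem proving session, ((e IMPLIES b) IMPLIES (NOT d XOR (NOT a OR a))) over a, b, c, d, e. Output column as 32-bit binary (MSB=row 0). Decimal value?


Formula: ((e IMPLIES b) IMPLIES (NOT d XOR (NOT a OR a))) over a, b, c, d, e (32 rows)
Evaluate each row (bits = a,b,c,d,e, MSB first):
  row 0 [00000]: ((0 IMPLIES 0) IMPLIES (NOT 0 XOR (NOT 0 OR 0))) -> 0
  row 1 [00001]: ((1 IMPLIES 0) IMPLIES (NOT 0 XOR (NOT 0 OR 0))) -> 1
  row 2 [00010]: ((0 IMPLIES 0) IMPLIES (NOT 1 XOR (NOT 0 OR 0))) -> 1
  row 3 [00011]: ((1 IMPLIES 0) IMPLIES (NOT 1 XOR (NOT 0 OR 0))) -> 1
  row 4 [00100]: ((0 IMPLIES 0) IMPLIES (NOT 0 XOR (NOT 0 OR 0))) -> 0
  row 5 [00101]: ((1 IMPLIES 0) IMPLIES (NOT 0 XOR (NOT 0 OR 0))) -> 1
  row 6 [00110]: ((0 IMPLIES 0) IMPLIES (NOT 1 XOR (NOT 0 OR 0))) -> 1
  row 7 [00111]: ((1 IMPLIES 0) IMPLIES (NOT 1 XOR (NOT 0 OR 0))) -> 1
  row 8 [01000]: ((0 IMPLIES 1) IMPLIES (NOT 0 XOR (NOT 0 OR 0))) -> 0
  row 9 [01001]: ((1 IMPLIES 1) IMPLIES (NOT 0 XOR (NOT 0 OR 0))) -> 0
  row 10 [01010]: ((0 IMPLIES 1) IMPLIES (NOT 1 XOR (NOT 0 OR 0))) -> 1
  row 11 [01011]: ((1 IMPLIES 1) IMPLIES (NOT 1 XOR (NOT 0 OR 0))) -> 1
  row 12 [01100]: ((0 IMPLIES 1) IMPLIES (NOT 0 XOR (NOT 0 OR 0))) -> 0
  row 13 [01101]: ((1 IMPLIES 1) IMPLIES (NOT 0 XOR (NOT 0 OR 0))) -> 0
  row 14 [01110]: ((0 IMPLIES 1) IMPLIES (NOT 1 XOR (NOT 0 OR 0))) -> 1
  row 15 [01111]: ((1 IMPLIES 1) IMPLIES (NOT 1 XOR (NOT 0 OR 0))) -> 1
  row 16 [10000]: ((0 IMPLIES 0) IMPLIES (NOT 0 XOR (NOT 1 OR 1))) -> 0
  row 17 [10001]: ((1 IMPLIES 0) IMPLIES (NOT 0 XOR (NOT 1 OR 1))) -> 1
  row 18 [10010]: ((0 IMPLIES 0) IMPLIES (NOT 1 XOR (NOT 1 OR 1))) -> 1
  row 19 [10011]: ((1 IMPLIES 0) IMPLIES (NOT 1 XOR (NOT 1 OR 1))) -> 1
  row 20 [10100]: ((0 IMPLIES 0) IMPLIES (NOT 0 XOR (NOT 1 OR 1))) -> 0
  row 21 [10101]: ((1 IMPLIES 0) IMPLIES (NOT 0 XOR (NOT 1 OR 1))) -> 1
  row 22 [10110]: ((0 IMPLIES 0) IMPLIES (NOT 1 XOR (NOT 1 OR 1))) -> 1
  row 23 [10111]: ((1 IMPLIES 0) IMPLIES (NOT 1 XOR (NOT 1 OR 1))) -> 1
  row 24 [11000]: ((0 IMPLIES 1) IMPLIES (NOT 0 XOR (NOT 1 OR 1))) -> 0
  row 25 [11001]: ((1 IMPLIES 1) IMPLIES (NOT 0 XOR (NOT 1 OR 1))) -> 0
  row 26 [11010]: ((0 IMPLIES 1) IMPLIES (NOT 1 XOR (NOT 1 OR 1))) -> 1
  row 27 [11011]: ((1 IMPLIES 1) IMPLIES (NOT 1 XOR (NOT 1 OR 1))) -> 1
  row 28 [11100]: ((0 IMPLIES 1) IMPLIES (NOT 0 XOR (NOT 1 OR 1))) -> 0
  row 29 [11101]: ((1 IMPLIES 1) IMPLIES (NOT 0 XOR (NOT 1 OR 1))) -> 0
  row 30 [11110]: ((0 IMPLIES 1) IMPLIES (NOT 1 XOR (NOT 1 OR 1))) -> 1
  row 31 [11111]: ((1 IMPLIES 1) IMPLIES (NOT 1 XOR (NOT 1 OR 1))) -> 1
Full result column, 4 rows per line (a,b,c fixed per line; d,e runs 00..11 left to right):
  rows 0-3 [a,b,c=000]: 0111  = hex 7
  rows 4-7 [a,b,c=001]: 0111  = hex 7
  rows 8-11 [a,b,c=010]: 0011  = hex 3
  rows 12-15 [a,b,c=011]: 0011  = hex 3
  rows 16-19 [a,b,c=100]: 0111  = hex 7
  rows 20-23 [a,b,c=101]: 0111  = hex 7
  rows 24-27 [a,b,c=110]: 0011  = hex 3
  rows 28-31 [a,b,c=111]: 0011  = hex 3
Output column (row 0 .. row 31) = 01110111001100110111011100110011
Output column grouped in 4s = 0111 0111 0011 0011 0111 0111 0011 0011 = 0x77337733
Convert to decimal digit by digit (value = value*16 + digit):
  7 -> 7
  7*16 + 7 = 119
  119*16 + 3 = 1907
  1907*16 + 3 = 30515
  30515*16 + 7 = 488247
  488247*16 + 7 = 7811959
  7811959*16 + 3 = 124991347
  124991347*16 + 3 = 1999861555
Decimal = 1999861555

1999861555


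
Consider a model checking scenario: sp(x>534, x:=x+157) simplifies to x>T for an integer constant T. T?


Formula: sp(P, x:=E) = exists old_x. (x = E[old_x/x]) AND P[old_x/x] (old_x is the value of x before the assignment; eliminate old_x by solving x = E[old_x/x] for old_x)
Step 1: Precondition P: x>534, i.e. old_x > 534
Step 2: Assignment gives x = old_x + 157, so old_x = x - 157
Step 3: Substitute into P: x - 157 > 534
Step 4: Simplify: x > 534+157 = 691

691


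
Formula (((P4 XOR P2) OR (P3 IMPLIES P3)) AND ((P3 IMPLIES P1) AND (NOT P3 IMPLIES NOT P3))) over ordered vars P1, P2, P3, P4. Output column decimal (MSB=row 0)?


Formula: (((P4 XOR P2) OR (P3 IMPLIES P3)) AND ((P3 IMPLIES P1) AND (NOT P3 IMPLIES NOT P3))) over P1, P2, P3, P4 (16 rows)
Evaluate each row (bits = P1,P2,P3,P4, MSB first):
  row 0 [0000]: (((0 XOR 0) OR (0 IMPLIES 0)) AND ((0 IMPLIES 0) AND (NOT 0 IMPLIES NOT 0))) -> 1
  row 1 [0001]: (((1 XOR 0) OR (0 IMPLIES 0)) AND ((0 IMPLIES 0) AND (NOT 0 IMPLIES NOT 0))) -> 1
  row 2 [0010]: (((0 XOR 0) OR (1 IMPLIES 1)) AND ((1 IMPLIES 0) AND (NOT 1 IMPLIES NOT 1))) -> 0
  row 3 [0011]: (((1 XOR 0) OR (1 IMPLIES 1)) AND ((1 IMPLIES 0) AND (NOT 1 IMPLIES NOT 1))) -> 0
  row 4 [0100]: (((0 XOR 1) OR (0 IMPLIES 0)) AND ((0 IMPLIES 0) AND (NOT 0 IMPLIES NOT 0))) -> 1
  row 5 [0101]: (((1 XOR 1) OR (0 IMPLIES 0)) AND ((0 IMPLIES 0) AND (NOT 0 IMPLIES NOT 0))) -> 1
  row 6 [0110]: (((0 XOR 1) OR (1 IMPLIES 1)) AND ((1 IMPLIES 0) AND (NOT 1 IMPLIES NOT 1))) -> 0
  row 7 [0111]: (((1 XOR 1) OR (1 IMPLIES 1)) AND ((1 IMPLIES 0) AND (NOT 1 IMPLIES NOT 1))) -> 0
  row 8 [1000]: (((0 XOR 0) OR (0 IMPLIES 0)) AND ((0 IMPLIES 1) AND (NOT 0 IMPLIES NOT 0))) -> 1
  row 9 [1001]: (((1 XOR 0) OR (0 IMPLIES 0)) AND ((0 IMPLIES 1) AND (NOT 0 IMPLIES NOT 0))) -> 1
  row 10 [1010]: (((0 XOR 0) OR (1 IMPLIES 1)) AND ((1 IMPLIES 1) AND (NOT 1 IMPLIES NOT 1))) -> 1
  row 11 [1011]: (((1 XOR 0) OR (1 IMPLIES 1)) AND ((1 IMPLIES 1) AND (NOT 1 IMPLIES NOT 1))) -> 1
  row 12 [1100]: (((0 XOR 1) OR (0 IMPLIES 0)) AND ((0 IMPLIES 1) AND (NOT 0 IMPLIES NOT 0))) -> 1
  row 13 [1101]: (((1 XOR 1) OR (0 IMPLIES 0)) AND ((0 IMPLIES 1) AND (NOT 0 IMPLIES NOT 0))) -> 1
  row 14 [1110]: (((0 XOR 1) OR (1 IMPLIES 1)) AND ((1 IMPLIES 1) AND (NOT 1 IMPLIES NOT 1))) -> 1
  row 15 [1111]: (((1 XOR 1) OR (1 IMPLIES 1)) AND ((1 IMPLIES 1) AND (NOT 1 IMPLIES NOT 1))) -> 1
Full result column, 4 rows per line (P1,P2 fixed per line; P3,P4 runs 00..11 left to right):
  rows 0-3 [P1,P2=00]: 1100  = hex C
  rows 4-7 [P1,P2=01]: 1100  = hex C
  rows 8-11 [P1,P2=10]: 1111  = hex F
  rows 12-15 [P1,P2=11]: 1111  = hex F
Output column (row 0 .. row 15) = 1100110011111111
Output column grouped in 4s = 1100 1100 1111 1111 = 0xCCFF
Convert to decimal digit by digit (value = value*16 + digit):
  C -> 12
  12*16 + 12 (C) = 204
  204*16 + 15 (F) = 3279
  3279*16 + 15 (F) = 52479
Decimal = 52479

52479


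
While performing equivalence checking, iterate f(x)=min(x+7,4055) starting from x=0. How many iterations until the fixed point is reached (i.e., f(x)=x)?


Step 1: x=0, cap=4055, increment=7
Step 2: x grows by 7 each step until capped at 4055; fixed point is x=4055
Step 3: iterations = ceil(4055/7) = 580

580


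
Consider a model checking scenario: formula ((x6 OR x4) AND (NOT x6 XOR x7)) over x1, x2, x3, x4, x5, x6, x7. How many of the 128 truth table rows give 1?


Formula: ((x6 OR x4) AND (NOT x6 XOR x7)) over 7 vars (128 rows)
Evaluate each row (x1, x2, x3, x4, x5, x6, x7 as bits, MSB first):
  row 0 [0000000]: ((0 OR 0) AND (NOT 0 XOR 0)) -> 0
  row 1 [0000001]: ((0 OR 0) AND (NOT 0 XOR 1)) -> 0
  row 2 [0000010]: ((1 OR 0) AND (NOT 1 XOR 0)) -> 0
  row 3 [0000011]: ((1 OR 0) AND (NOT 1 XOR 1)) -> 1
  row 4 [0000100]: ((0 OR 0) AND (NOT 0 XOR 0)) -> 0
  (every remaining row is evaluated the same way; all 128 results are listed next)
Full result column, 8 rows per line (x1,x2,x3,x4 fixed per line; x5,x6,x7 runs 000..111 left to right):
  rows 0-7 [x1,x2,x3,x4=0000]: 00010001  (ones: 2)
  rows 8-15 [x1,x2,x3,x4=0001]: 10011001  (ones: 4)
  rows 16-23 [x1,x2,x3,x4=0010]: 00010001  (ones: 2)
  rows 24-31 [x1,x2,x3,x4=0011]: 10011001  (ones: 4)
  rows 32-39 [x1,x2,x3,x4=0100]: 00010001  (ones: 2)
  rows 40-47 [x1,x2,x3,x4=0101]: 10011001  (ones: 4)
  rows 48-55 [x1,x2,x3,x4=0110]: 00010001  (ones: 2)
  rows 56-63 [x1,x2,x3,x4=0111]: 10011001  (ones: 4)
  rows 64-71 [x1,x2,x3,x4=1000]: 00010001  (ones: 2)
  rows 72-79 [x1,x2,x3,x4=1001]: 10011001  (ones: 4)
  rows 80-87 [x1,x2,x3,x4=1010]: 00010001  (ones: 2)
  rows 88-95 [x1,x2,x3,x4=1011]: 10011001  (ones: 4)
  rows 96-103 [x1,x2,x3,x4=1100]: 00010001  (ones: 2)
  rows 104-111 [x1,x2,x3,x4=1101]: 10011001  (ones: 4)
  rows 112-119 [x1,x2,x3,x4=1110]: 00010001  (ones: 2)
  rows 120-127 [x1,x2,x3,x4=1111]: 10011001  (ones: 4)
Count of 1-rows = 2+4+2+4+2+4+2+4+2+4+2+4+2+4+2+4 = 48

48


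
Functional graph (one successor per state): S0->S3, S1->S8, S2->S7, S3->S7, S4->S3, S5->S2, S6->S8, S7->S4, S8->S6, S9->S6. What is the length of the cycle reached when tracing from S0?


Trace from S0 until a state repeats:
  S0 -> S3 -> S7 -> S4 -> S3
S3 first seen at step 1, revisited at step 4.
Cycle length = 4 - 1 = 3

3


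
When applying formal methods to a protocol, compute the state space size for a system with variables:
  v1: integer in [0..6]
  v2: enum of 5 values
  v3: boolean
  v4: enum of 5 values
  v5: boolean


State space = product of domain sizes of all variables.
Domain sizes:
  v1 (integer in [0..6]): 7
  v2 (enum of 5 values): 5
  v3 (boolean): 2
  v4 (enum of 5 values): 5
  v5 (boolean): 2
Product = 7 * 5 * 2 * 5 * 2 = 700

700


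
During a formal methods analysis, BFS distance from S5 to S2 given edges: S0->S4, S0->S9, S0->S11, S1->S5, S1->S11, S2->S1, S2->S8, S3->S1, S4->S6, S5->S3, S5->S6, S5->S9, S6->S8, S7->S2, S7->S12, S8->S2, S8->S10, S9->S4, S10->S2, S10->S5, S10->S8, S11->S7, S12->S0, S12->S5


BFS layer-by-layer from S5:
  dist 0: {S5}
  dist 1: {S3, S6, S9}
  dist 2: {S1, S4, S8}
  dist 3: {S2, S10, S11}
  -> S2 reached at distance 3
Shortest path length = 3

3


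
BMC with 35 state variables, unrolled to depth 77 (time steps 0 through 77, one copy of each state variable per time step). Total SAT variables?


BMC unrolls to depth k, creating one copy of each state var for steps 0..k.
Step count = 77 + 1 = 78 (steps 0 through 77)
Vars per step = 35
Total = 35 * 78 = 2730

2730


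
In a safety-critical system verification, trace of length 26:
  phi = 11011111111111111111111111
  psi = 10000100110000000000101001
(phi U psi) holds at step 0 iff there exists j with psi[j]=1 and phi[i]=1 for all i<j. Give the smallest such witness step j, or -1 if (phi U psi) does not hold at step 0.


(phi U psi) at 0: need smallest j with psi[j]=1 and phi[i]=1 for all i in [0,j).
Scan from step 0:
  step 0: psi=1 and phi held for [0,0) -> witness found
Witness step = 0

0


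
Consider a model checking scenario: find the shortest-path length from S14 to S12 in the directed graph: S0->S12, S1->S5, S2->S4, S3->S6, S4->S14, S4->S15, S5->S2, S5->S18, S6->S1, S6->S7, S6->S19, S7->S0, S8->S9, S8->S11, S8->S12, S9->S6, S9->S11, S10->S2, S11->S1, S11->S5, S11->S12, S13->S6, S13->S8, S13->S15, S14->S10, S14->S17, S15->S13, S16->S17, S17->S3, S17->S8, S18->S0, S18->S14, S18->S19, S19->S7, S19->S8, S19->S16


BFS layer-by-layer from S14:
  dist 0: {S14}
  dist 1: {S10, S17}
  dist 2: {S2, S3, S8}
  dist 3: {S4, S6, S9, S11, S12}
  -> S12 reached at distance 3
Shortest path length = 3

3


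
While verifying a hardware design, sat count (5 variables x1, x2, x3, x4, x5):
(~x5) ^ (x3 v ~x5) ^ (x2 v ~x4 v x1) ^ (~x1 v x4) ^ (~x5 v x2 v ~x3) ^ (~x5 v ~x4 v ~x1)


CNF with 6 clauses over 5 vars (32 assignments).
An assignment satisfies CNF iff every clause has >=1 true literal.
Check each row (bits = x1,x2,x3,x4,x5; clause T/F shown):
  row 0 [00000]: clauses=TTTTTT -> 1
  row 1 [00001]: clauses=FFTTTT -> 0
  row 2 [00010]: clauses=TTFTTT -> 0
  row 3 [00011]: clauses=FFFTTT -> 0
  row 4 [00100]: clauses=TTTTTT -> 1
  row 5 [00101]: clauses=FTTTFT -> 0
  row 6 [00110]: clauses=TTFTTT -> 0
  row 7 [00111]: clauses=FTFTFT -> 0
  row 8 [01000]: clauses=TTTTTT -> 1
  row 9 [01001]: clauses=FFTTTT -> 0
  row 10 [01010]: clauses=TTTTTT -> 1
  row 11 [01011]: clauses=FFTTTT -> 0
  row 12 [01100]: clauses=TTTTTT -> 1
  row 13 [01101]: clauses=FTTTTT -> 0
  row 14 [01110]: clauses=TTTTTT -> 1
  row 15 [01111]: clauses=FTTTTT -> 0
  row 16 [10000]: clauses=TTTFTT -> 0
  row 17 [10001]: clauses=FFTFTT -> 0
  row 18 [10010]: clauses=TTTTTT -> 1
  row 19 [10011]: clauses=FFTTTF -> 0
  row 20 [10100]: clauses=TTTFTT -> 0
  row 21 [10101]: clauses=FTTFFT -> 0
  row 22 [10110]: clauses=TTTTTT -> 1
  row 23 [10111]: clauses=FTTTFF -> 0
  row 24 [11000]: clauses=TTTFTT -> 0
  row 25 [11001]: clauses=FFTFTT -> 0
  row 26 [11010]: clauses=TTTTTT -> 1
  row 27 [11011]: clauses=FFTTTF -> 0
  row 28 [11100]: clauses=TTTFTT -> 0
  row 29 [11101]: clauses=FTTFTT -> 0
  row 30 [11110]: clauses=TTTTTT -> 1
  row 31 [11111]: clauses=FTTTTF -> 0
Full result column, 8 rows per line (x1,x2 fixed per line; x3,x4,x5 runs 000..111 left to right):
  rows 0-7 [x1,x2=00]: 10001000  (ones: 2)
  rows 8-15 [x1,x2=01]: 10101010  (ones: 4)
  rows 16-23 [x1,x2=10]: 00100010  (ones: 2)
  rows 24-31 [x1,x2=11]: 00100010  (ones: 2)
Satisfying assignments = 2+4+2+2 = 10

10


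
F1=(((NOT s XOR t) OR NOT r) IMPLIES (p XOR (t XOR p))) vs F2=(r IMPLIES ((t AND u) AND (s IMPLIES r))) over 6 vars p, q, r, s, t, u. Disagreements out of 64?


F1 = (((NOT s XOR t) OR NOT r) IMPLIES (p XOR (t XOR p)))
F2 = (r IMPLIES ((t AND u) AND (s IMPLIES r)))
Evaluate both on each of 64 rows (bits = p,q,r,s,t,u):
  row 0 [000000]: F1=0 F2=1 (differ) -> 1
  row 1 [000001]: F1=0 F2=1 (differ) -> 1
  row 2 [000010]: F1=1 F2=1 -> 0
  row 3 [000011]: F1=1 F2=1 -> 0
  row 4 [000100]: F1=0 F2=1 (differ) -> 1
  (every remaining row is evaluated the same way; all 64 results are listed next)
Full result column, 8 rows per line (p,q,r fixed per line; s,t,u runs 000..111 left to right):
  rows 0-7 [p,q,r=000]: 11001100  (ones: 4)
  rows 8-15 [p,q,r=001]: 00101110  (ones: 4)
  rows 16-23 [p,q,r=010]: 11001100  (ones: 4)
  rows 24-31 [p,q,r=011]: 00101110  (ones: 4)
  rows 32-39 [p,q,r=100]: 11001100  (ones: 4)
  rows 40-47 [p,q,r=101]: 00101110  (ones: 4)
  rows 48-55 [p,q,r=110]: 11001100  (ones: 4)
  rows 56-63 [p,q,r=111]: 00101110  (ones: 4)
Disagreements = 4+4+4+4+4+4+4+4 = 32

32


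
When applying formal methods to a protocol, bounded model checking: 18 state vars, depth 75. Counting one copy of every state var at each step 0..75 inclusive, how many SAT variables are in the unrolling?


BMC unrolls to depth k, creating one copy of each state var for steps 0..k.
Step count = 75 + 1 = 76 (steps 0 through 75)
Vars per step = 18
Total = 18 * 76 = 1368

1368


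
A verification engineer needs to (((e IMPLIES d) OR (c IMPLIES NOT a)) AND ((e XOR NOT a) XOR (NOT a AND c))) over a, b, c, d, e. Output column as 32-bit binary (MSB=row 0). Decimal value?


Formula: (((e IMPLIES d) OR (c IMPLIES NOT a)) AND ((e XOR NOT a) XOR (NOT a AND c))) over a, b, c, d, e (32 rows)
Evaluate each row (bits = a,b,c,d,e, MSB first):
  row 0 [00000]: (((0 IMPLIES 0) OR (0 IMPLIES NOT 0)) AND ((0 XOR NOT 0) XOR (NOT 0 AND 0))) -> 1
  row 1 [00001]: (((1 IMPLIES 0) OR (0 IMPLIES NOT 0)) AND ((1 XOR NOT 0) XOR (NOT 0 AND 0))) -> 0
  row 2 [00010]: (((0 IMPLIES 1) OR (0 IMPLIES NOT 0)) AND ((0 XOR NOT 0) XOR (NOT 0 AND 0))) -> 1
  row 3 [00011]: (((1 IMPLIES 1) OR (0 IMPLIES NOT 0)) AND ((1 XOR NOT 0) XOR (NOT 0 AND 0))) -> 0
  row 4 [00100]: (((0 IMPLIES 0) OR (1 IMPLIES NOT 0)) AND ((0 XOR NOT 0) XOR (NOT 0 AND 1))) -> 0
  row 5 [00101]: (((1 IMPLIES 0) OR (1 IMPLIES NOT 0)) AND ((1 XOR NOT 0) XOR (NOT 0 AND 1))) -> 1
  row 6 [00110]: (((0 IMPLIES 1) OR (1 IMPLIES NOT 0)) AND ((0 XOR NOT 0) XOR (NOT 0 AND 1))) -> 0
  row 7 [00111]: (((1 IMPLIES 1) OR (1 IMPLIES NOT 0)) AND ((1 XOR NOT 0) XOR (NOT 0 AND 1))) -> 1
  row 8 [01000]: (((0 IMPLIES 0) OR (0 IMPLIES NOT 0)) AND ((0 XOR NOT 0) XOR (NOT 0 AND 0))) -> 1
  row 9 [01001]: (((1 IMPLIES 0) OR (0 IMPLIES NOT 0)) AND ((1 XOR NOT 0) XOR (NOT 0 AND 0))) -> 0
  row 10 [01010]: (((0 IMPLIES 1) OR (0 IMPLIES NOT 0)) AND ((0 XOR NOT 0) XOR (NOT 0 AND 0))) -> 1
  row 11 [01011]: (((1 IMPLIES 1) OR (0 IMPLIES NOT 0)) AND ((1 XOR NOT 0) XOR (NOT 0 AND 0))) -> 0
  row 12 [01100]: (((0 IMPLIES 0) OR (1 IMPLIES NOT 0)) AND ((0 XOR NOT 0) XOR (NOT 0 AND 1))) -> 0
  row 13 [01101]: (((1 IMPLIES 0) OR (1 IMPLIES NOT 0)) AND ((1 XOR NOT 0) XOR (NOT 0 AND 1))) -> 1
  row 14 [01110]: (((0 IMPLIES 1) OR (1 IMPLIES NOT 0)) AND ((0 XOR NOT 0) XOR (NOT 0 AND 1))) -> 0
  row 15 [01111]: (((1 IMPLIES 1) OR (1 IMPLIES NOT 0)) AND ((1 XOR NOT 0) XOR (NOT 0 AND 1))) -> 1
  row 16 [10000]: (((0 IMPLIES 0) OR (0 IMPLIES NOT 1)) AND ((0 XOR NOT 1) XOR (NOT 1 AND 0))) -> 0
  row 17 [10001]: (((1 IMPLIES 0) OR (0 IMPLIES NOT 1)) AND ((1 XOR NOT 1) XOR (NOT 1 AND 0))) -> 1
  row 18 [10010]: (((0 IMPLIES 1) OR (0 IMPLIES NOT 1)) AND ((0 XOR NOT 1) XOR (NOT 1 AND 0))) -> 0
  row 19 [10011]: (((1 IMPLIES 1) OR (0 IMPLIES NOT 1)) AND ((1 XOR NOT 1) XOR (NOT 1 AND 0))) -> 1
  row 20 [10100]: (((0 IMPLIES 0) OR (1 IMPLIES NOT 1)) AND ((0 XOR NOT 1) XOR (NOT 1 AND 1))) -> 0
  row 21 [10101]: (((1 IMPLIES 0) OR (1 IMPLIES NOT 1)) AND ((1 XOR NOT 1) XOR (NOT 1 AND 1))) -> 0
  row 22 [10110]: (((0 IMPLIES 1) OR (1 IMPLIES NOT 1)) AND ((0 XOR NOT 1) XOR (NOT 1 AND 1))) -> 0
  row 23 [10111]: (((1 IMPLIES 1) OR (1 IMPLIES NOT 1)) AND ((1 XOR NOT 1) XOR (NOT 1 AND 1))) -> 1
  row 24 [11000]: (((0 IMPLIES 0) OR (0 IMPLIES NOT 1)) AND ((0 XOR NOT 1) XOR (NOT 1 AND 0))) -> 0
  row 25 [11001]: (((1 IMPLIES 0) OR (0 IMPLIES NOT 1)) AND ((1 XOR NOT 1) XOR (NOT 1 AND 0))) -> 1
  row 26 [11010]: (((0 IMPLIES 1) OR (0 IMPLIES NOT 1)) AND ((0 XOR NOT 1) XOR (NOT 1 AND 0))) -> 0
  row 27 [11011]: (((1 IMPLIES 1) OR (0 IMPLIES NOT 1)) AND ((1 XOR NOT 1) XOR (NOT 1 AND 0))) -> 1
  row 28 [11100]: (((0 IMPLIES 0) OR (1 IMPLIES NOT 1)) AND ((0 XOR NOT 1) XOR (NOT 1 AND 1))) -> 0
  row 29 [11101]: (((1 IMPLIES 0) OR (1 IMPLIES NOT 1)) AND ((1 XOR NOT 1) XOR (NOT 1 AND 1))) -> 0
  row 30 [11110]: (((0 IMPLIES 1) OR (1 IMPLIES NOT 1)) AND ((0 XOR NOT 1) XOR (NOT 1 AND 1))) -> 0
  row 31 [11111]: (((1 IMPLIES 1) OR (1 IMPLIES NOT 1)) AND ((1 XOR NOT 1) XOR (NOT 1 AND 1))) -> 1
Full result column, 4 rows per line (a,b,c fixed per line; d,e runs 00..11 left to right):
  rows 0-3 [a,b,c=000]: 1010  = hex A
  rows 4-7 [a,b,c=001]: 0101  = hex 5
  rows 8-11 [a,b,c=010]: 1010  = hex A
  rows 12-15 [a,b,c=011]: 0101  = hex 5
  rows 16-19 [a,b,c=100]: 0101  = hex 5
  rows 20-23 [a,b,c=101]: 0001  = hex 1
  rows 24-27 [a,b,c=110]: 0101  = hex 5
  rows 28-31 [a,b,c=111]: 0001  = hex 1
Output column (row 0 .. row 31) = 10100101101001010101000101010001
Output column grouped in 4s = 1010 0101 1010 0101 0101 0001 0101 0001 = 0xA5A55151
Convert to decimal digit by digit (value = value*16 + digit):
  A -> 10
  10*16 + 5 = 165
  165*16 + 10 (A) = 2650
  2650*16 + 5 = 42405
  42405*16 + 5 = 678485
  678485*16 + 1 = 10855761
  10855761*16 + 5 = 173692181
  173692181*16 + 1 = 2779074897
Decimal = 2779074897

2779074897


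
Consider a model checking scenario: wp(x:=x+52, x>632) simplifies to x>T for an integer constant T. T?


Formula: wp(x:=E, P) = P[E/x] (substitute E for x in postcondition)
Step 1: Postcondition: x>632
Step 2: Substitute x+52 for x: x+52>632
Step 3: Solve for x: x > 632-52 = 580

580


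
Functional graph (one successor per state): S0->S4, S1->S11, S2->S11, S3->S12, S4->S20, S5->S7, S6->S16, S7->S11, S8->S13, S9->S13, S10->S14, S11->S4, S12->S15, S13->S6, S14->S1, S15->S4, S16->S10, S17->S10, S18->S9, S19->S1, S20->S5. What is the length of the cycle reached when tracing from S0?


Trace from S0 until a state repeats:
  S0 -> S4 -> S20 -> S5 -> S7 -> S11 -> S4
S4 first seen at step 1, revisited at step 6.
Cycle length = 6 - 1 = 5

5


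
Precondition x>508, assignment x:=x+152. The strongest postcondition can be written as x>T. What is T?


Formula: sp(P, x:=E) = exists old_x. (x = E[old_x/x]) AND P[old_x/x] (old_x is the value of x before the assignment; eliminate old_x by solving x = E[old_x/x] for old_x)
Step 1: Precondition P: x>508, i.e. old_x > 508
Step 2: Assignment gives x = old_x + 152, so old_x = x - 152
Step 3: Substitute into P: x - 152 > 508
Step 4: Simplify: x > 508+152 = 660

660


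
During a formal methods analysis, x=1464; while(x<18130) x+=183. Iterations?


Step 1: x goes from 1464 toward 18130 by 183; the body runs while x<18130, so iterations = ceil((bound-start)/step)
Step 2: Distance=16666
Step 3: ceil(16666/183)=92

92


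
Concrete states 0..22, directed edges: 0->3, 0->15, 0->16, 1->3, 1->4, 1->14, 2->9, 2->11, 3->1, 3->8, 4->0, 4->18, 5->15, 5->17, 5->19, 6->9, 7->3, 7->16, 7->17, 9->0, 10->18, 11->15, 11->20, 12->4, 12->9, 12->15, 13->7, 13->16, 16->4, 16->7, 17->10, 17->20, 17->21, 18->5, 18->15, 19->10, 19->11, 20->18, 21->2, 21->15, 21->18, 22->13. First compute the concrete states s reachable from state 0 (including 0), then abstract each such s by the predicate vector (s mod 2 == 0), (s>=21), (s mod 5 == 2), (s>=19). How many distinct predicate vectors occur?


BFS from 0:
Concrete reachable: {0, 1, 2, 3, 4, 5, 7, 8, 9, 10, 11, 14, 15, 16, 17, 18, 19, 20, 21}
Abstract via predicates (s mod 2 == 0), (s>=21), (s mod 5 == 2), (s>=19):
  (0,0,0,0) <- {1, 3, 5, 9, 11, 15}
  (0,0,0,1) <- {19}
  (0,0,1,0) <- {7, 17}
  (0,1,0,1) <- {21}
  (1,0,0,0) <- {0, 4, 8, 10, 14, 16, 18}
  (1,0,0,1) <- {20}
  (1,0,1,0) <- {2}
Distinct abstract states = 7

7
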